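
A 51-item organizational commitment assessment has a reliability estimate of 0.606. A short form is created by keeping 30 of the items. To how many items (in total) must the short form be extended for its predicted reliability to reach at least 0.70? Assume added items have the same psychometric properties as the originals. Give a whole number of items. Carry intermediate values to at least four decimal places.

78

First, r for the 30-item form: n = 30/51 = 0.5882, so r_30 = 0.5882·0.606/(1 + (0.5882 − 1)·0.606) = 0.4750
Length factor from the short form to reach 0.70: n' = 0.70(1 − 0.4750) / [0.4750(1 − 0.70)] ≈ 2.5789
Items = 2.5789 × 30 ≈ 77.37 → 78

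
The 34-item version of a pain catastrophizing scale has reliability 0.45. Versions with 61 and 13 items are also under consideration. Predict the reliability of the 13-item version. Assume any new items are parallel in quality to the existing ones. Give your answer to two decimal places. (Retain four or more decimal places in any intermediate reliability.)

0.24

Only the ratio of lengths matters: n = 13/34 = 0.3824
r_{13} = n·r / (1 + (n − 1)·r) = 0.1721 / 0.7221 ≈ 0.2383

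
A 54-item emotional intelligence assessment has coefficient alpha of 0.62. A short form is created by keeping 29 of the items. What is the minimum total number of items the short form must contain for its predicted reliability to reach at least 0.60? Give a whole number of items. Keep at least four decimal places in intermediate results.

50

Short-form reliability: n = 29/54 = 0.5370; r_29 = n·r/(1+(n−1)r) ≈ 0.4670
Length factor from the short form to reach 0.60: n' = 0.60(1 − 0.4670) / [0.4670(1 − 0.60)] ≈ 1.7120
Items = 1.7120 × 29 ≈ 49.65 → 50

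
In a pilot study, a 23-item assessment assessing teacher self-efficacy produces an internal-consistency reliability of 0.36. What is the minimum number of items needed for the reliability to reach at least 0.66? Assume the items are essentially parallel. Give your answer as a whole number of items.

n = 0.66 × (1 − 0.36) / [ 0.36 × (1 − 0.66) ]
n = 0.4224 / 0.1224 ≈ 3.4510
So the test needs 3.4510 × 23 ≈ 79.37 items; rounding up, 80.

80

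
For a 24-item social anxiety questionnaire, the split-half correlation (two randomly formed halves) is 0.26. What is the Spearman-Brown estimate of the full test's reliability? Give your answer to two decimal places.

Apply the Spearman-Brown correction with n = 2:
r_full = 2(0.26) / (1 + 0.26)
       = 0.5200 / 1.2600 = 0.4127

0.41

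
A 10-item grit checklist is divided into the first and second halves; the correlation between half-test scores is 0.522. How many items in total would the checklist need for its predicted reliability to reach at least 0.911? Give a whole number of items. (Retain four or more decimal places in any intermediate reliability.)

47

Corrected full-test reliability: r_full = 2 × 0.522 / (1 + 0.522) ≈ 0.6859
n = r_tgt(1 − r_full) / [r_full(1 − r_tgt)] = 0.911 × 0.3141 / (0.6859 × 0.089) ≈ 4.6874
Required items = 4.6874 × 10 = 46.87, so 47 items.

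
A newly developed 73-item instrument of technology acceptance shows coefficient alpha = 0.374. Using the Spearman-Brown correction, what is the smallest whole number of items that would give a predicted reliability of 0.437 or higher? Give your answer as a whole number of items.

Spearman-Brown solved for the length factor n:
n = r*(1 − r) / [ r (1 − r*) ]
n = 0.437 × (1 − 0.374) / [ 0.374 × (1 − 0.437) ]
  = 0.273562 / 0.210562 = 1.2992
Items needed = n × 73 = 1.2992 × 73 ≈ 94.84 → round up to 95

95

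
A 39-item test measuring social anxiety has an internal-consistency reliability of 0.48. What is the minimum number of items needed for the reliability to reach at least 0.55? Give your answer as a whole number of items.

n = [0.55 × 0.52] / [0.48 × 0.45]
n = 0.2860 / 0.2160 ≈ 1.3241
Items needed = n × 39 = 1.3241 × 39 ≈ 51.64 → round up to 52

52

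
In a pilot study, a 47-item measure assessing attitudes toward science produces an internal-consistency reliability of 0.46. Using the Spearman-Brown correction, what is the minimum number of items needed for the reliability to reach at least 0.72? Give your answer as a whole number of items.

n = 0.72(1 − 0.46) / [0.46(1 − 0.72)]
  = 0.3888 / 0.1288 = 3.0186
So the test needs 3.0186 × 47 ≈ 141.87 items; rounding up, 142.

142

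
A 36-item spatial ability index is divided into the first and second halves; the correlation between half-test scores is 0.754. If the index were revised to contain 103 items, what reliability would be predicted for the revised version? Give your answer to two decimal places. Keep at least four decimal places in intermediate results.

0.95

First correct the split-half correlation to full-test reliability: r_full = 2 × 0.754 / (1 + 0.754) ≈ 0.8597
Then adjust to 103 items: n = 103/36 = 2.8611
r_new = n·r_full / (1 + (n − 1)·r_full) = 2.4597 / 2.6000 ≈ 0.9460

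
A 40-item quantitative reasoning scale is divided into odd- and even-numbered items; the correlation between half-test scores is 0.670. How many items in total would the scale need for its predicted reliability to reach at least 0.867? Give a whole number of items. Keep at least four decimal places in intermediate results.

65

Corrected full-test reliability: r_full = 2 × 0.670 / (1 + 0.670) ≈ 0.8024
Solve Spearman-Brown for n: n = 0.867(1 − 0.8024) / [0.8024(1 − 0.867)] = 1.6053
Items = 1.6053 × 40 ≈ 64.21 → 65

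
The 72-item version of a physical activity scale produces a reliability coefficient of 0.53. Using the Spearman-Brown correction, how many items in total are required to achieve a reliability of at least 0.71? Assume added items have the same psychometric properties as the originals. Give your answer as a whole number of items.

n = 0.71 × (1 − 0.53) / [ 0.53 × (1 − 0.71) ]
n = 0.3337 / 0.1537 ≈ 2.1711
So the test needs 2.1711 × 72 ≈ 156.32 items; rounding up, 157.

157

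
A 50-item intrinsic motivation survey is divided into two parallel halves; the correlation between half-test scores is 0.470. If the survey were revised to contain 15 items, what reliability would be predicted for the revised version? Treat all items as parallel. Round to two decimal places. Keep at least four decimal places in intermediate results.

Full-test reliability from the split-half r: r_full = 2(0.470)/(1 + 0.470) = 0.6395
Length factor from 50 to 15 items: n = 15/50 = 0.3000
r_new = n·r_full / (1 + (n − 1)·r_full) = 0.1918 / 0.5524 ≈ 0.3472

0.35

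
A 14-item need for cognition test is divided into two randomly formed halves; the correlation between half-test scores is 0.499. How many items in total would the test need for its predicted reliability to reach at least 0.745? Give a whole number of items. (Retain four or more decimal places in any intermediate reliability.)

r_full = 2(0.499)/(1 + 0.499) = 0.6658
n = r_tgt(1 − r_full) / [r_full(1 − r_tgt)] = 0.745 × 0.3342 / (0.6658 × 0.255) ≈ 1.4665
Items = 1.4665 × 14 ≈ 20.53 → 21

21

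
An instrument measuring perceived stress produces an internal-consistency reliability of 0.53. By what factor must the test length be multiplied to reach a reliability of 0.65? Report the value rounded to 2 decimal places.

1.65

Rearranging the Spearman-Brown formula for n,
n = r*(1 − r) / [ r (1 − r*) ]
n = [0.65 × 0.47] / [0.53 × 0.35]
n = 0.3055 / 0.1855 ≈ 1.6469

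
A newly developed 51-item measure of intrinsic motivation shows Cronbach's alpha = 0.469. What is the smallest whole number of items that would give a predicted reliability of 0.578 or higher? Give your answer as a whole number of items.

80

Rearranging the Spearman-Brown formula for n,
n = r*(1 − r) / [ r (1 − r*) ]
n = 0.578 × (1 − 0.469) / [ 0.469 × (1 − 0.578) ]
n = 0.306918 / 0.197918 ≈ 1.5507
So the test needs 1.5507 × 51 ≈ 79.09 items; rounding up, 80.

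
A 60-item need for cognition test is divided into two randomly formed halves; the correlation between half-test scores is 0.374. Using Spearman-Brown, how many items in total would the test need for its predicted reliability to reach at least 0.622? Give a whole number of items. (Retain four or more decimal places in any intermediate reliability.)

r_full = 2(0.374)/(1 + 0.374) = 0.5444
Solve Spearman-Brown for n: n = 0.622(1 − 0.5444) / [0.5444(1 − 0.622)] = 1.3771
Items = 1.3771 × 60 ≈ 82.63 → 83

83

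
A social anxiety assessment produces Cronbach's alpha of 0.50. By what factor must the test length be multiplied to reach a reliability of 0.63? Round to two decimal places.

Rearranging the Spearman-Brown formula for n,
n = r*(1 − r) / [ r (1 − r*) ]
n = 0.63(1 − 0.50) / [0.50(1 − 0.63)]
n = 0.3150 / 0.1850 ≈ 1.7027

1.70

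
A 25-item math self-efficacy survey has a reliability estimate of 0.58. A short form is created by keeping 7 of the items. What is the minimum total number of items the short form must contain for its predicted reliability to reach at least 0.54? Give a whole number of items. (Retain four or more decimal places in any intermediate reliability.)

Short-form reliability: n = 7/25 = 0.2800; r_7 = n·r/(1+(n−1)r) ≈ 0.2788
Length factor from the short form to reach 0.54: n' = 0.54(1 − 0.2788) / [0.2788(1 − 0.54)] ≈ 3.0367
Total items = 3.0367 × 7 = 21.26, rounded up to 22.

22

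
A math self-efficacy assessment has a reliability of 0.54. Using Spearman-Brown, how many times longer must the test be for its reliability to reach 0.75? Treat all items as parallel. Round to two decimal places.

Rearranging the Spearman-Brown formula for n,
n = r*(1 − r) / [ r (1 − r*) ]
n = 0.75(1 − 0.54) / [0.54(1 − 0.75)]
  = 0.3450 / 0.1350 = 2.5556

2.56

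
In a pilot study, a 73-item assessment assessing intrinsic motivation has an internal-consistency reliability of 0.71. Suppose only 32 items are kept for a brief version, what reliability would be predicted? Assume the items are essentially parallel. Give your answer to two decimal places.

0.52

n = 32/73 = 0.4384
By Spearman-Brown, r_new = n r / (1 + (n − 1) r).
r_new = 0.4384·0.71 / [1 + (0.4384 − 1)·0.71]
     = 0.3113 / 0.6013 = 0.5177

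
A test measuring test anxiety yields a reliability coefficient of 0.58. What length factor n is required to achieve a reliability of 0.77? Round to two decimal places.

2.42

Invert Spearman-Brown to solve for n:
n = r_target (1 − r_old) / [ r_old (1 − r_target) ]
n = 0.77 × (1 − 0.58) / [ 0.58 × (1 − 0.77) ]
  = 0.3234 / 0.1334 = 2.4243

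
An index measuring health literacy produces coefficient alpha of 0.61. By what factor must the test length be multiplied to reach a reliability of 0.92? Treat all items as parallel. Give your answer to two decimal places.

7.35

n = [0.92 × 0.39] / [0.61 × 0.08]
  = 0.3588 / 0.0488 = 7.3525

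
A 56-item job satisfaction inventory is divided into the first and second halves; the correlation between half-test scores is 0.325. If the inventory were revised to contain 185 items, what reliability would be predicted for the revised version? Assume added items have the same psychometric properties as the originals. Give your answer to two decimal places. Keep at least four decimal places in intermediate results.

Full-test reliability from the split-half r: r_full = 2(0.325)/(1 + 0.325) = 0.4906
Length factor from 56 to 185 items: n = 185/56 = 3.3036
r_new = n·r_full / (1 + (n − 1)·r_full) = 1.6207 / 2.1301 ≈ 0.7609

0.76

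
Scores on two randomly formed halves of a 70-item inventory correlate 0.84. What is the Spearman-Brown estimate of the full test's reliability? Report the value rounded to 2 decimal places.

0.91

Apply the Spearman-Brown correction with n = 2:
r_full = 2r_hh / (1 + r_hh) = 2 × 0.84 / (1 + 0.84)
r_full = 1.6800 / 1.8400 ≈ 0.9130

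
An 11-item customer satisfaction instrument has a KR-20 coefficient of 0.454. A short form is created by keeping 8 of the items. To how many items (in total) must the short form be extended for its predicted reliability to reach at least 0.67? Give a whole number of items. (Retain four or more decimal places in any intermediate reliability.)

First, r for the 8-item form: n = 8/11 = 0.7273, so r_8 = 0.7273·0.454/(1 + (0.7273 − 1)·0.454) = 0.3769
Then solve for n' with r_old = 0.3769, r_target = 0.67: n' = 0.67(1 − 0.3769)/[0.3769(1 − 0.67)] = 3.3565
Total items = 3.3565 × 8 = 26.85, rounded up to 27.

27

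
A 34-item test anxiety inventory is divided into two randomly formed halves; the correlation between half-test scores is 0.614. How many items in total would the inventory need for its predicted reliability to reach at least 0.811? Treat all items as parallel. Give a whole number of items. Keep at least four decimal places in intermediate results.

r_full = 2(0.614)/(1 + 0.614) = 0.7608
n = r_tgt(1 − r_full) / [r_full(1 − r_tgt)] = 0.811 × 0.2392 / (0.7608 × 0.189) ≈ 1.3491
Items = 1.3491 × 34 ≈ 45.87 → 46

46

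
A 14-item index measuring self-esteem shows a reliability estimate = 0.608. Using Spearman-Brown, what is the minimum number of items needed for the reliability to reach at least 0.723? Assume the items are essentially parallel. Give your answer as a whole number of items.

n = 0.723(1 − 0.608) / [0.608(1 − 0.723)]
  = 0.283416 / 0.168416 = 1.6828
1.6828 × 14 = 23.56 → 24 items

24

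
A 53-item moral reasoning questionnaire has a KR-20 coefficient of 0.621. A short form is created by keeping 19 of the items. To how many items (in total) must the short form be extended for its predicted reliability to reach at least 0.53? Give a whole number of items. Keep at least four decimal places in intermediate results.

37

Short-form reliability: n = 19/53 = 0.3585; r_19 = n·r/(1+(n−1)r) ≈ 0.3700
Length factor from the short form to reach 0.53: n' = 0.53(1 − 0.3700) / [0.3700(1 − 0.53)] ≈ 1.9201
Items = 1.9201 × 19 ≈ 36.48 → 37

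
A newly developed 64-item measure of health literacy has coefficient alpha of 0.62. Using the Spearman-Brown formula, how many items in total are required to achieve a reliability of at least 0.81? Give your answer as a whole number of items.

168

n = 0.81(1 − 0.62) / [0.62(1 − 0.81)]
n = 0.3078 / 0.1178 ≈ 2.6129
Items needed = n × 64 = 2.6129 × 64 ≈ 167.23 → round up to 168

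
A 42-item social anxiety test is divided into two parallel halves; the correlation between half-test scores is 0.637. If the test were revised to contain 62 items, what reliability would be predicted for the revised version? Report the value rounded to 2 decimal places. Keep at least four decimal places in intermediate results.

Spearman-Brown correction (n = 2): r_full = 2·0.637/(1 + 0.637) = 0.7783
Length factor from 42 to 62 items: n = 62/42 = 1.4762
r_new = n·r_full / (1 + (n − 1)·r_full) = 1.1489 / 1.3706 ≈ 0.8382

0.84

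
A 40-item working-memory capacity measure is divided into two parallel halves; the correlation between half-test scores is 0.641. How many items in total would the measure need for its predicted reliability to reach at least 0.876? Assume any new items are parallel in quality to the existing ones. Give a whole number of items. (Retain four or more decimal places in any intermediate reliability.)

80

Corrected full-test reliability: r_full = 2 × 0.641 / (1 + 0.641) ≈ 0.7812
n = r_tgt(1 − r_full) / [r_full(1 − r_tgt)] = 0.876 × 0.2188 / (0.7812 × 0.124) ≈ 1.9786
Required items = 1.9786 × 40 = 79.14, so 80 items.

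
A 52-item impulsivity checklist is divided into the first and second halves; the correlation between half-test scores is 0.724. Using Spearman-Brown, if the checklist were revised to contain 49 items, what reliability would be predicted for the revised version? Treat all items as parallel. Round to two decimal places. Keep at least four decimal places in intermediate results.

0.83

Full-test reliability from the split-half r: r_full = 2(0.724)/(1 + 0.724) = 0.8399
Length factor from 52 to 49 items: n = 49/52 = 0.9423
r_new = n·r_full / (1 + (n − 1)·r_full) = 0.7914 / 0.9515 ≈ 0.8317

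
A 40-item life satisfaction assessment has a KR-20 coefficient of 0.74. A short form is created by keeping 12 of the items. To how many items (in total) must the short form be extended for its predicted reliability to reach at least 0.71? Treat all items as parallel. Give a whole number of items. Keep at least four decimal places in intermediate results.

Short-form reliability: n = 12/40 = 0.3000; r_12 = n·r/(1+(n−1)r) ≈ 0.4606
Then solve for n' with r_old = 0.4606, r_target = 0.71: n' = 0.71(1 − 0.4606)/[0.4606(1 − 0.71)] = 2.8671
Total items = 2.8671 × 12 = 34.41, rounded up to 35.

35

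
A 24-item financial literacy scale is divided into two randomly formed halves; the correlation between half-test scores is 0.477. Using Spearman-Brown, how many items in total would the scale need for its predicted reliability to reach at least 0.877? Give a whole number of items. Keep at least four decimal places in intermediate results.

r_full = 2(0.477)/(1 + 0.477) = 0.6459
Solve Spearman-Brown for n: n = 0.877(1 − 0.6459) / [0.6459(1 − 0.877)] = 3.9089
Required items = 3.9089 × 24 = 93.81, so 94 items.

94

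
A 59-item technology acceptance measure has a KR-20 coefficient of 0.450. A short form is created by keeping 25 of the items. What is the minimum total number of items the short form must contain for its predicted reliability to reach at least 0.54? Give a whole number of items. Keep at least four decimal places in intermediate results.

First, r for the 25-item form: n = 25/59 = 0.4237, so r_25 = 0.4237·0.450/(1 + (0.4237 − 1)·0.450) = 0.2574
Length factor from the short form to reach 0.54: n' = 0.54(1 − 0.2574) / [0.2574(1 − 0.54)] ≈ 3.3867
Total items = 3.3867 × 25 = 84.67, rounded up to 85.

85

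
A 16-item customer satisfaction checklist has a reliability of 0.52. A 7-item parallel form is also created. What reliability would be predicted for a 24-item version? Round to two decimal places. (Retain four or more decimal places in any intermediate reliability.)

0.62

Only the ratio of lengths matters: n = 24/16 = 1.5000
r_{24} = n·r / (1 + (n − 1)·r) = 0.7800 / 1.2600 ≈ 0.6190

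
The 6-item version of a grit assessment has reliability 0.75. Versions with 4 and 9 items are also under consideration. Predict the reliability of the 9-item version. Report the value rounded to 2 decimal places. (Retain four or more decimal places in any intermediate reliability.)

The 4-item form is not needed; work directly from the 6-item form with n = 9/6 = 1.5000.
r_{9} = n·r / (1 + (n − 1)·r) = 1.1250 / 1.3750 ≈ 0.8182

0.82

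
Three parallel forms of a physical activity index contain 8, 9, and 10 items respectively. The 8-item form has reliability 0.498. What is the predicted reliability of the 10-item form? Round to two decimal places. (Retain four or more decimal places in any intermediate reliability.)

0.55

Only the ratio of lengths matters: n = 10/8 = 1.2500
r_{10} = n·r / (1 + (n − 1)·r) = 0.6225 / 1.1245 ≈ 0.5536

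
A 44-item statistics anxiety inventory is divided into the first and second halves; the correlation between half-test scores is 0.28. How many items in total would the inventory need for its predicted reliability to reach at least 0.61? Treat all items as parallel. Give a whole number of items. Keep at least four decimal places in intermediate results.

Corrected full-test reliability: r_full = 2 × 0.28 / (1 + 0.28) ≈ 0.4375
n = r_tgt(1 − r_full) / [r_full(1 − r_tgt)] = 0.61 × 0.5625 / (0.4375 × 0.39) ≈ 2.0110
Required items = 2.0110 × 44 = 88.48, so 89 items.

89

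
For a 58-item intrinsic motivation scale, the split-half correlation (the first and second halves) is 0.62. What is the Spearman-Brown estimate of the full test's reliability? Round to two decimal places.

The full test is twice the length of either half (n = 2).
r_full = 2r_hh / (1 + r_hh) = 2 × 0.62 / (1 + 0.62)
r_full = 1.2400 / 1.6200 ≈ 0.7654

0.77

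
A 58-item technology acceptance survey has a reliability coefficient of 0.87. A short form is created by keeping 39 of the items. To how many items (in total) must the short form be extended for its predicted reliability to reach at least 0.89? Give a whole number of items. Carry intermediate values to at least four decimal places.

First, r for the 39-item form: n = 39/58 = 0.6724, so r_39 = 0.6724·0.87/(1 + (0.6724 − 1)·0.87) = 0.8182
Length factor from the short form to reach 0.89: n' = 0.89(1 − 0.8182) / [0.8182(1 − 0.89)] ≈ 1.7978
Total items = 1.7978 × 39 = 70.11, rounded up to 71.

71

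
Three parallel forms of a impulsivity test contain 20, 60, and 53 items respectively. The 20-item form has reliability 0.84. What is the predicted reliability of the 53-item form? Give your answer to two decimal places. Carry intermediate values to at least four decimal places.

Only the ratio of lengths matters: n = 53/20 = 2.6500
r_{53} = n·r / (1 + (n − 1)·r) = 2.2260 / 2.3860 ≈ 0.9329

0.93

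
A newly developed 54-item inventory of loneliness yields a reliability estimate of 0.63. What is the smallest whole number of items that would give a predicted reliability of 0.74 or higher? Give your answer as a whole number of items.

n = 0.74(1 − 0.63) / [0.63(1 − 0.74)]
n = 0.2738 / 0.1638 ≈ 1.6716
So the test needs 1.6716 × 54 ≈ 90.27 items; rounding up, 91.

91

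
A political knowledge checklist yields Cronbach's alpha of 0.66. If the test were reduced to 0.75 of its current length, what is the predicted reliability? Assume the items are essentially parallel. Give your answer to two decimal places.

Spearman-Brown: r_new = n·r / (1 + (n − 1)·r)
r_new = 0.75·0.66 / [1 + (0.75 − 1)·0.66]
r_new = 0.4950 / 0.8350 ≈ 0.5928

0.59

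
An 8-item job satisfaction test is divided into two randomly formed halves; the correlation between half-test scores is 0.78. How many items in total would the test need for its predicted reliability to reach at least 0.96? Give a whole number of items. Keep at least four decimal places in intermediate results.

Corrected full-test reliability: r_full = 2 × 0.78 / (1 + 0.78) ≈ 0.8764
Solve Spearman-Brown for n: n = 0.96(1 − 0.8764) / [0.8764(1 − 0.96)] = 3.3848
Items = 3.3848 × 8 ≈ 27.08 → 28

28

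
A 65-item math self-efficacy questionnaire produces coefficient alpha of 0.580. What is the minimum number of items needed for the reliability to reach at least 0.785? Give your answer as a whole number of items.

n = 0.785 × (1 − 0.580) / [ 0.580 × (1 − 0.785) ]
  = 0.329700 / 0.124700 = 2.6439
Items needed = n × 65 = 2.6439 × 65 ≈ 171.85 → round up to 172

172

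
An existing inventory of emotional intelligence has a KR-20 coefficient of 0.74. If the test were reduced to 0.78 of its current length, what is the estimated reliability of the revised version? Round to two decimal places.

0.69

r_new = 0.78·0.74 / [1 + (0.78 − 1)·0.74]
r_new = 0.5772 / 0.8372 ≈ 0.6894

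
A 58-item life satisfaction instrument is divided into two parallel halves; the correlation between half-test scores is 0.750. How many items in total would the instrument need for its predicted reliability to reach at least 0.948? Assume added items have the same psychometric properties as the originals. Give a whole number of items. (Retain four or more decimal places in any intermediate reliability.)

177

Corrected full-test reliability: r_full = 2 × 0.750 / (1 + 0.750) ≈ 0.8571
Solve Spearman-Brown for n: n = 0.948(1 − 0.8571) / [0.8571(1 − 0.948)] = 3.0395
Required items = 3.0395 × 58 = 176.29, so 177 items.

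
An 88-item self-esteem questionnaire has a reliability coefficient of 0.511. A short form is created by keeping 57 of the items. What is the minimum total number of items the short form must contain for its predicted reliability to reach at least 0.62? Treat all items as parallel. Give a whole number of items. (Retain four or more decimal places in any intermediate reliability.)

138

First, r for the 57-item form: n = 57/88 = 0.6477, so r_57 = 0.6477·0.511/(1 + (0.6477 − 1)·0.511) = 0.4036
Then solve for n' with r_old = 0.4036, r_target = 0.62: n' = 0.62(1 − 0.4036)/[0.4036(1 − 0.62)] = 2.4110
Total items = 2.4110 × 57 = 137.43, rounded up to 138.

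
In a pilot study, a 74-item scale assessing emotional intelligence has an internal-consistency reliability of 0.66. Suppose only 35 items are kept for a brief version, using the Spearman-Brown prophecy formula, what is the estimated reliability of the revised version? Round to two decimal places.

n = 35/74 = 0.473
By Spearman-Brown, r_new = n r / (1 + (n − 1) r).
r_new = 0.473·0.66 / [1 + (0.473 − 1)·0.66]
     = 0.3122 / 0.6522 = 0.4787

0.48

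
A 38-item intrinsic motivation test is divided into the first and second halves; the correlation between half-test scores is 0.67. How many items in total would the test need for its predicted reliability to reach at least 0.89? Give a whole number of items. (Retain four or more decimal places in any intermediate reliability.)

Corrected full-test reliability: r_full = 2 × 0.67 / (1 + 0.67) ≈ 0.8024
Solve Spearman-Brown for n: n = 0.89(1 − 0.8024) / [0.8024(1 − 0.89)] = 1.9925
Required items = 1.9925 × 38 = 75.72, so 76 items.

76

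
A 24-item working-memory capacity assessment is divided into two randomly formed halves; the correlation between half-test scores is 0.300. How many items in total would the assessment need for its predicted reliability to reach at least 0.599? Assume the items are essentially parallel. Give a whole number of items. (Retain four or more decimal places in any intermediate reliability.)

r_full = 2(0.300)/(1 + 0.300) = 0.4615
n = r_tgt(1 − r_full) / [r_full(1 − r_tgt)] = 0.599 × 0.5385 / (0.4615 × 0.401) ≈ 1.7430
Required items = 1.7430 × 24 = 41.83, so 42 items.

42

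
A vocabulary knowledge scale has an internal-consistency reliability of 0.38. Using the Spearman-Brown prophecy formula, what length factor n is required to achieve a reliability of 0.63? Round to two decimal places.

2.78

n = 0.63 × (1 − 0.38) / [ 0.38 × (1 − 0.63) ]
n = 0.3906 / 0.1406 ≈ 2.7781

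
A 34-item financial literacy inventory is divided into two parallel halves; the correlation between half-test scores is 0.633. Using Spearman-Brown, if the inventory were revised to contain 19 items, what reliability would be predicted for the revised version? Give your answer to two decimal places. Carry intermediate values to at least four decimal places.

0.66

Full-test reliability from the split-half r: r_full = 2(0.633)/(1 + 0.633) = 0.7753
Length factor from 34 to 19 items: n = 19/34 = 0.5588
r_new = n·r_full / (1 + (n − 1)·r_full) = 0.4332 / 0.6579 ≈ 0.6585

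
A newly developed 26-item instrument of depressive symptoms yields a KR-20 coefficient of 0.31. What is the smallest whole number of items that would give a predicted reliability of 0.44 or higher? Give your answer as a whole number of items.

46

n = 0.44(1 − 0.31) / [0.31(1 − 0.44)]
n = 0.3036 / 0.1736 ≈ 1.7488
So the test needs 1.7488 × 26 ≈ 45.47 items; rounding up, 46.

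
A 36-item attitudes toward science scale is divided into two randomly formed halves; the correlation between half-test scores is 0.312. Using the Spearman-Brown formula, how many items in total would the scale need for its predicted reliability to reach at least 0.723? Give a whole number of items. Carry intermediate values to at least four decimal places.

104

Corrected full-test reliability: r_full = 2 × 0.312 / (1 + 0.312) ≈ 0.4756
n = r_tgt(1 − r_full) / [r_full(1 − r_tgt)] = 0.723 × 0.5244 / (0.4756 × 0.277) ≈ 2.8779
Required items = 2.8779 × 36 = 103.60, so 104 items.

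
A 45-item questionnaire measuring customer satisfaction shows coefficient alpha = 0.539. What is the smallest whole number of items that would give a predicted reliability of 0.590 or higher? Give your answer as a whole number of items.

56

n = 0.590 × (1 − 0.539) / [ 0.539 × (1 − 0.590) ]
n = 0.271990 / 0.220990 ≈ 1.2308
Items needed = n × 45 = 1.2308 × 45 ≈ 55.39 → round up to 56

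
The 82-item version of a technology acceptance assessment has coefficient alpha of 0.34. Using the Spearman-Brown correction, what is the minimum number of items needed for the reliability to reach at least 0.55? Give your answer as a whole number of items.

Rearranging the Spearman-Brown formula for n,
n = r_target (1 − r_old) / [ r_old (1 − r_target) ]
n = 0.55 × (1 − 0.34) / [ 0.34 × (1 − 0.55) ]
n = 0.3630 / 0.1530 ≈ 2.3725
Items needed = n × 82 = 2.3725 × 82 ≈ 194.55 → round up to 195

195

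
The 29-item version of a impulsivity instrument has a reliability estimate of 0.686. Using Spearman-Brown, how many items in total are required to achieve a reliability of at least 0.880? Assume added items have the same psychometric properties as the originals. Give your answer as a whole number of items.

Rearranging the Spearman-Brown formula for n,
n = r_target (1 − r_old) / [ r_old (1 − r_target) ]
n = 0.880(1 − 0.686) / [0.686(1 − 0.880)]
n = 0.276320 / 0.082320 ≈ 3.3567
Items needed = n × 29 = 3.3567 × 29 ≈ 97.34 → round up to 98

98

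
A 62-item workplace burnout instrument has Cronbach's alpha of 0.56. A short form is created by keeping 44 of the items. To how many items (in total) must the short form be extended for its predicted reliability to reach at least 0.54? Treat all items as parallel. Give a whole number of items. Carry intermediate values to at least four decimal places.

58

Short-form reliability: n = 44/62 = 0.7097; r_44 = n·r/(1+(n−1)r) ≈ 0.4746
Length factor from the short form to reach 0.54: n' = 0.54(1 − 0.4746) / [0.4746(1 − 0.54)] ≈ 1.2996
Total items = 1.2996 × 44 = 57.18, rounded up to 58.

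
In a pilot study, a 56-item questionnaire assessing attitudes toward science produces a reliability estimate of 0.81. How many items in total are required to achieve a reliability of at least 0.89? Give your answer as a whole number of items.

n = 0.89 × (1 − 0.81) / [ 0.81 × (1 − 0.89) ]
n = 0.1691 / 0.0891 ≈ 1.8979
1.8979 × 56 = 106.28 → 107 items

107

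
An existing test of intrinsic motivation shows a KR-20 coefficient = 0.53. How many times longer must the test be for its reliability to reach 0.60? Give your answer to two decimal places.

n = 0.60 × (1 − 0.53) / [ 0.53 × (1 − 0.60) ]
  = 0.2820 / 0.2120 = 1.3302

1.33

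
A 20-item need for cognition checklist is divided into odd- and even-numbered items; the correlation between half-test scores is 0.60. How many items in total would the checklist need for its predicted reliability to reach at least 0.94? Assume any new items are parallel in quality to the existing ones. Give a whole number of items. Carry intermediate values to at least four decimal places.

Corrected full-test reliability: r_full = 2 × 0.60 / (1 + 0.60) ≈ 0.7500
n = r_tgt(1 − r_full) / [r_full(1 − r_tgt)] = 0.94 × 0.2500 / (0.7500 × 0.06) ≈ 5.2222
Items = 5.2222 × 20 ≈ 104.44 → 105

105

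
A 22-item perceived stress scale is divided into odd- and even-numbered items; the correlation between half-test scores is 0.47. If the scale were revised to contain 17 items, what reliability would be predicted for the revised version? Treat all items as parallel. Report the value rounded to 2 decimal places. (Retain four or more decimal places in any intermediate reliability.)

Spearman-Brown correction (n = 2): r_full = 2·0.47/(1 + 0.47) = 0.6395
Then adjust to 17 items: n = 17/22 = 0.7727
r_new = n·r_full / (1 + (n − 1)·r_full) = 0.4941 / 0.8546 ≈ 0.5782

0.58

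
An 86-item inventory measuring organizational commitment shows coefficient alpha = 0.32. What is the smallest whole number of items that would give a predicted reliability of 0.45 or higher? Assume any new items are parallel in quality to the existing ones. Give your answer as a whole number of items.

150

Invert Spearman-Brown to solve for n:
n = r_target (1 − r_old) / [ r_old (1 − r_target) ]
n = 0.45(1 − 0.32) / [0.32(1 − 0.45)]
n = 0.3060 / 0.1760 ≈ 1.7386
1.7386 × 86 = 149.52 → 150 items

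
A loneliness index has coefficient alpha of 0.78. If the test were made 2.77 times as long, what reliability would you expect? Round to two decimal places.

r_new = 2.77·0.78 / [1 + (2.77 − 1)·0.78]
r_new = 2.1606 / 2.3806 ≈ 0.9076

0.91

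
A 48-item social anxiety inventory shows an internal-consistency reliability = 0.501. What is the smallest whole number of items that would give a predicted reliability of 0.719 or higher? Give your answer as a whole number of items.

Invert Spearman-Brown to solve for n:
n = r*(1 − r) / [ r (1 − r*) ]
n = 0.719(1 − 0.501) / [0.501(1 − 0.719)]
  = 0.358781 / 0.140781 = 2.5485
2.5485 × 48 = 122.33 → 123 items

123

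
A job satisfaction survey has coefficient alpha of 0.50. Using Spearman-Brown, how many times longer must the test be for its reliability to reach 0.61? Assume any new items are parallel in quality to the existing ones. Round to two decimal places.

1.56

Invert Spearman-Brown to solve for n:
n = r_target (1 − r_old) / [ r_old (1 − r_target) ]
n = 0.61(1 − 0.50) / [0.50(1 − 0.61)]
  = 0.3050 / 0.1950 = 1.5641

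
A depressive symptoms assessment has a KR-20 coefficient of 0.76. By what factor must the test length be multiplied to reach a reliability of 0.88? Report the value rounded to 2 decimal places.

n = 0.88(1 − 0.76) / [0.76(1 − 0.88)]
n = 0.2112 / 0.0912 ≈ 2.3158

2.32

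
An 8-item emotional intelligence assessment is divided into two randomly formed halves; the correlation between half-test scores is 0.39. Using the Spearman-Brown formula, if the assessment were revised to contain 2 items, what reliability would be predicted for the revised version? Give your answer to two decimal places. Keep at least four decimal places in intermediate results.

Spearman-Brown correction (n = 2): r_full = 2·0.39/(1 + 0.39) = 0.5612
Then adjust to 2 items: n = 2/8 = 0.2500
r_new = n·r_full / (1 + (n − 1)·r_full) = 0.1403 / 0.5791 ≈ 0.2423

0.24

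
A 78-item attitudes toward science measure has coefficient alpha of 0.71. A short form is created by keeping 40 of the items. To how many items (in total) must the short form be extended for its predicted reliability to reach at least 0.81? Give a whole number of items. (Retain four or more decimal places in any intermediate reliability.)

First, r for the 40-item form: n = 40/78 = 0.5128, so r_40 = 0.5128·0.71/(1 + (0.5128 − 1)·0.71) = 0.5566
Length factor from the short form to reach 0.81: n' = 0.81(1 − 0.5566) / [0.5566(1 − 0.81)] ≈ 3.3961
Items = 3.3961 × 40 ≈ 135.84 → 136

136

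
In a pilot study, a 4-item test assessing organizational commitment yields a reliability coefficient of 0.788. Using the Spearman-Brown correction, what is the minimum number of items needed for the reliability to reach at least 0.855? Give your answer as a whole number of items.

7

n = 0.855 × (1 − 0.788) / [ 0.788 × (1 − 0.855) ]
  = 0.181260 / 0.114260 = 1.5864
1.5864 × 4 = 6.35 → 7 items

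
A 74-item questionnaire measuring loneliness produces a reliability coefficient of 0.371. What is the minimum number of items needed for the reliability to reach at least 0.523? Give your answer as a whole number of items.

138

n = [0.523 × 0.629] / [0.371 × 0.477]
n = 0.328967 / 0.176967 ≈ 1.8589
Items needed = n × 74 = 1.8589 × 74 ≈ 137.56 → round up to 138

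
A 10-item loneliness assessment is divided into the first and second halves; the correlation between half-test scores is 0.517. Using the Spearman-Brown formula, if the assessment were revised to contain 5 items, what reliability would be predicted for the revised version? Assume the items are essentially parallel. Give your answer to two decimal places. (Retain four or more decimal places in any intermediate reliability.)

0.52

First correct the split-half correlation to full-test reliability: r_full = 2 × 0.517 / (1 + 0.517) ≈ 0.6816
Then adjust to 5 items: n = 5/10 = 0.5000
r_new = n·r_full / (1 + (n − 1)·r_full) = 0.3408 / 0.6592 ≈ 0.5170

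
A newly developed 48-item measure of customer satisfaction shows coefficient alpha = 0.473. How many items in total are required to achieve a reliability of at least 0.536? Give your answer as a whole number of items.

n = 0.536 × (1 − 0.473) / [ 0.473 × (1 − 0.536) ]
n = 0.282472 / 0.219472 ≈ 1.2871
1.2871 × 48 = 61.78 → 62 items

62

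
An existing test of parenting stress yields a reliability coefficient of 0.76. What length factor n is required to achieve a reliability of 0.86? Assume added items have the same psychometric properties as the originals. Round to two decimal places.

Spearman-Brown solved for the length factor n:
n = r_target (1 − r_old) / [ r_old (1 − r_target) ]
n = [0.86 × 0.24] / [0.76 × 0.14]
n = 0.2064 / 0.1064 ≈ 1.9398

1.94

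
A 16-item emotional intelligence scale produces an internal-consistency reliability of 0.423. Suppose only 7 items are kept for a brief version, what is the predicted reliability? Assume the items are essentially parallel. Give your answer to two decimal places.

n = 7/16 = 0.4375
r_new = (0.4375 × 0.423) / (1 + (0.4375 − 1) × 0.423)
     = 0.1851 / 0.7621 = 0.2429

0.24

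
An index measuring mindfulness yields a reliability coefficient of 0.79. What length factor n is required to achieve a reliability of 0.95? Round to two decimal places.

Spearman-Brown solved for the length factor n:
n = r_target (1 − r_old) / [ r_old (1 − r_target) ]
n = 0.95 × (1 − 0.79) / [ 0.79 × (1 − 0.95) ]
  = 0.1995 / 0.0395 = 5.0506

5.05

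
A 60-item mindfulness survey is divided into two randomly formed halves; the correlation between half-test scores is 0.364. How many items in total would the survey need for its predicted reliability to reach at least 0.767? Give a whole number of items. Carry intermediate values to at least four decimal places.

173

Corrected full-test reliability: r_full = 2 × 0.364 / (1 + 0.364) ≈ 0.5337
n = r_tgt(1 − r_full) / [r_full(1 − r_tgt)] = 0.767 × 0.4663 / (0.5337 × 0.233) ≈ 2.8761
Required items = 2.8761 × 60 = 172.57, so 173 items.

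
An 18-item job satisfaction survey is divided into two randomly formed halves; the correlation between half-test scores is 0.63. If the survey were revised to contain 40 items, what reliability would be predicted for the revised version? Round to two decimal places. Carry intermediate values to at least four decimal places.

Spearman-Brown correction (n = 2): r_full = 2·0.63/(1 + 0.63) = 0.7730
Length factor from 18 to 40 items: n = 40/18 = 2.2222
r_new = n·r_full / (1 + (n − 1)·r_full) = 1.7178 / 1.9448 ≈ 0.8833

0.88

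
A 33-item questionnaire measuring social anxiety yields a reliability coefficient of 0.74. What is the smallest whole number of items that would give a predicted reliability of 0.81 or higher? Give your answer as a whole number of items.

Rearranging the Spearman-Brown formula for n,
n = r*(1 − r) / [ r (1 − r*) ]
n = 0.81 × (1 − 0.74) / [ 0.74 × (1 − 0.81) ]
  = 0.2106 / 0.1406 = 1.4979
Items needed = n × 33 = 1.4979 × 33 ≈ 49.43 → round up to 50

50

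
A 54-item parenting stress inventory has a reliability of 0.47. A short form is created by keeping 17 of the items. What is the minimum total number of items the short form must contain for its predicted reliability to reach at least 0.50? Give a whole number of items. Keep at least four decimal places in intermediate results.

61

First, r for the 17-item form: n = 17/54 = 0.3148, so r_17 = 0.3148·0.47/(1 + (0.3148 − 1)·0.47) = 0.2182
Length factor from the short form to reach 0.50: n' = 0.50(1 − 0.2182) / [0.2182(1 − 0.50)] ≈ 3.5830
Total items = 3.5830 × 17 = 60.91, rounded up to 61.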